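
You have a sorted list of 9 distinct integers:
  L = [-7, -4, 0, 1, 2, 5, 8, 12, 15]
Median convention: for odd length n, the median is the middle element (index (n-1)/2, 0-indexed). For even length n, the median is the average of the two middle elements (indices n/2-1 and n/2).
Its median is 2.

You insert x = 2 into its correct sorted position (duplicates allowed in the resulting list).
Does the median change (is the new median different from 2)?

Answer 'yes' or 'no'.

Answer: no

Derivation:
Old median = 2
Insert x = 2
New median = 2
Changed? no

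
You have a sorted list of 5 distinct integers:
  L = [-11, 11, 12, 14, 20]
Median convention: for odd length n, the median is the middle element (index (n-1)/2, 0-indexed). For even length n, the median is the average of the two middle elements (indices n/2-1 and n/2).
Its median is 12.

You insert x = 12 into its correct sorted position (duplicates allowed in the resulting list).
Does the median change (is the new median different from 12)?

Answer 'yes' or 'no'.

Answer: no

Derivation:
Old median = 12
Insert x = 12
New median = 12
Changed? no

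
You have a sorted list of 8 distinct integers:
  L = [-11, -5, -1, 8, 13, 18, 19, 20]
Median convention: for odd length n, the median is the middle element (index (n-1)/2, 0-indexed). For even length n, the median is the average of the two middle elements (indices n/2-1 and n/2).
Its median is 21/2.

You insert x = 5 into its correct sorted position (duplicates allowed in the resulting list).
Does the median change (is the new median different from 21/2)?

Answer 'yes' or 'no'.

Answer: yes

Derivation:
Old median = 21/2
Insert x = 5
New median = 8
Changed? yes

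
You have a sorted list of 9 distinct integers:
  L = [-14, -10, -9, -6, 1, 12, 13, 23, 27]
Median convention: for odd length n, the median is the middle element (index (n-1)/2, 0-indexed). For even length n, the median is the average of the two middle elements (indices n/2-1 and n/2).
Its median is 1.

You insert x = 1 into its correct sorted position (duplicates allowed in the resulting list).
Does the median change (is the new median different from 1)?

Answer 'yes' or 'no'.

Answer: no

Derivation:
Old median = 1
Insert x = 1
New median = 1
Changed? no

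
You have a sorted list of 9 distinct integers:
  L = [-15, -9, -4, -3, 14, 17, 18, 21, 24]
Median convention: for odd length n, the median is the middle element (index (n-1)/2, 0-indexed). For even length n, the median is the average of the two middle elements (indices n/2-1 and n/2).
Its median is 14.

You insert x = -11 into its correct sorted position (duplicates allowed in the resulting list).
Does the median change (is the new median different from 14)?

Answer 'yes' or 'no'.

Old median = 14
Insert x = -11
New median = 11/2
Changed? yes

Answer: yes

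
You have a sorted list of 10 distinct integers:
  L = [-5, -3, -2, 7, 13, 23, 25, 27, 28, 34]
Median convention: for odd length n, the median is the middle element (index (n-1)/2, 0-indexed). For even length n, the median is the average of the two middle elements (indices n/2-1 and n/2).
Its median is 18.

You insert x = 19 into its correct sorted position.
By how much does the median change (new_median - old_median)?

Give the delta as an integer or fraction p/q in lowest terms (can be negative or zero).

Old median = 18
After inserting x = 19: new sorted = [-5, -3, -2, 7, 13, 19, 23, 25, 27, 28, 34]
New median = 19
Delta = 19 - 18 = 1

Answer: 1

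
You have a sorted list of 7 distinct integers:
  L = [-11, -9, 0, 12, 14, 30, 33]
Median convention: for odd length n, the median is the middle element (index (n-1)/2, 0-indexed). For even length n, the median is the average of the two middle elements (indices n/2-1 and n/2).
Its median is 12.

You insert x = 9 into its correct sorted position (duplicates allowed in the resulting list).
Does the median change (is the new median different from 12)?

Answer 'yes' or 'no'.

Old median = 12
Insert x = 9
New median = 21/2
Changed? yes

Answer: yes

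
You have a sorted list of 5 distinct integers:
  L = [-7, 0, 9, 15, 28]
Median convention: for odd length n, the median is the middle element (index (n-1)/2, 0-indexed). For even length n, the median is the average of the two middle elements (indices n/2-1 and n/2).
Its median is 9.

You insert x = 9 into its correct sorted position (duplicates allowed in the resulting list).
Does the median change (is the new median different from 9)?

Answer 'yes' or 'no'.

Old median = 9
Insert x = 9
New median = 9
Changed? no

Answer: no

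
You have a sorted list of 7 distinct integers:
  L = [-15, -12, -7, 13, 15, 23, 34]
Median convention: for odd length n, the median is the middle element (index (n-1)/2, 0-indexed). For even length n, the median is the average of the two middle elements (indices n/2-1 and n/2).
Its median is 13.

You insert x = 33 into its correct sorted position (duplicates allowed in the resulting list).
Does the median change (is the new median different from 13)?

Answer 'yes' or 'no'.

Old median = 13
Insert x = 33
New median = 14
Changed? yes

Answer: yes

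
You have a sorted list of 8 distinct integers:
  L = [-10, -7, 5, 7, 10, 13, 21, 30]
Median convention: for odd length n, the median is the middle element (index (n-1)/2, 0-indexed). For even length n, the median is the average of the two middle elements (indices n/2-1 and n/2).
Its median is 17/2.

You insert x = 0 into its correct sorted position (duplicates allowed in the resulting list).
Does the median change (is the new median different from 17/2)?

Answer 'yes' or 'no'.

Old median = 17/2
Insert x = 0
New median = 7
Changed? yes

Answer: yes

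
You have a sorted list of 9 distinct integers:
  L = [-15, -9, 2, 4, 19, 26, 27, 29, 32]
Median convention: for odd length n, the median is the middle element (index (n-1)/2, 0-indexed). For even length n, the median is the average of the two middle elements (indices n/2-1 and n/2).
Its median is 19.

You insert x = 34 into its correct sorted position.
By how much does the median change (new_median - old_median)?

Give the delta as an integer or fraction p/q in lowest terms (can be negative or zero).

Old median = 19
After inserting x = 34: new sorted = [-15, -9, 2, 4, 19, 26, 27, 29, 32, 34]
New median = 45/2
Delta = 45/2 - 19 = 7/2

Answer: 7/2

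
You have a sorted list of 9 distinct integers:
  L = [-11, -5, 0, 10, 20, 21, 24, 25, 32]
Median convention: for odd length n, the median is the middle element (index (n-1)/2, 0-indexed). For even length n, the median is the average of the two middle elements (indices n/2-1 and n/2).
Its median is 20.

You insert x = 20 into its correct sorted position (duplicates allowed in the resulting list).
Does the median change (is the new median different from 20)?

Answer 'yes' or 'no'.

Old median = 20
Insert x = 20
New median = 20
Changed? no

Answer: no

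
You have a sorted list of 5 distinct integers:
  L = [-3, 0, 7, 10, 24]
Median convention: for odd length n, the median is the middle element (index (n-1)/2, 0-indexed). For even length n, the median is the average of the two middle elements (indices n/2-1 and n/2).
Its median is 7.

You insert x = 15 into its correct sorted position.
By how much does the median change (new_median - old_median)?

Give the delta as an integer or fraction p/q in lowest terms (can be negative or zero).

Old median = 7
After inserting x = 15: new sorted = [-3, 0, 7, 10, 15, 24]
New median = 17/2
Delta = 17/2 - 7 = 3/2

Answer: 3/2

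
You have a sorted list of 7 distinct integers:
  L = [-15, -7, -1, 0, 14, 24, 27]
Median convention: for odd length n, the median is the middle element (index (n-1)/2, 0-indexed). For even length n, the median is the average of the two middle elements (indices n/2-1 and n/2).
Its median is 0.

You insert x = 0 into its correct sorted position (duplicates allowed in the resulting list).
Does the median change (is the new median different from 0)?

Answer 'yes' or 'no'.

Answer: no

Derivation:
Old median = 0
Insert x = 0
New median = 0
Changed? no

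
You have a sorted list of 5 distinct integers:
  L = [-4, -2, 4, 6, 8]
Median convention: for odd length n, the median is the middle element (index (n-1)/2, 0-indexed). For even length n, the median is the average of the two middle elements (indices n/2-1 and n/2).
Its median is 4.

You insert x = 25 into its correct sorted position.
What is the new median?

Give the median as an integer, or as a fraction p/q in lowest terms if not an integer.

Answer: 5

Derivation:
Old list (sorted, length 5): [-4, -2, 4, 6, 8]
Old median = 4
Insert x = 25
Old length odd (5). Middle was index 2 = 4.
New length even (6). New median = avg of two middle elements.
x = 25: 5 elements are < x, 0 elements are > x.
New sorted list: [-4, -2, 4, 6, 8, 25]
New median = 5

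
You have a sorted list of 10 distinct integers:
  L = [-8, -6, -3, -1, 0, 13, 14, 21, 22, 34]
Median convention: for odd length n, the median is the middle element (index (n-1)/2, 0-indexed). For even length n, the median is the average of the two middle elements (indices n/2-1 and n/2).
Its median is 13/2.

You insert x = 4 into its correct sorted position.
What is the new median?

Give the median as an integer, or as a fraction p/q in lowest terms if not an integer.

Answer: 4

Derivation:
Old list (sorted, length 10): [-8, -6, -3, -1, 0, 13, 14, 21, 22, 34]
Old median = 13/2
Insert x = 4
Old length even (10). Middle pair: indices 4,5 = 0,13.
New length odd (11). New median = single middle element.
x = 4: 5 elements are < x, 5 elements are > x.
New sorted list: [-8, -6, -3, -1, 0, 4, 13, 14, 21, 22, 34]
New median = 4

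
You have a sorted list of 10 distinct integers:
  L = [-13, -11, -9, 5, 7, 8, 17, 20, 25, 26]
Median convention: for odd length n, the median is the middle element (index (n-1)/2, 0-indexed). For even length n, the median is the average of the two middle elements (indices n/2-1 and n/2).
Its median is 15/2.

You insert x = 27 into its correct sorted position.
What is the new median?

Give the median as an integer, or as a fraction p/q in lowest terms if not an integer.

Answer: 8

Derivation:
Old list (sorted, length 10): [-13, -11, -9, 5, 7, 8, 17, 20, 25, 26]
Old median = 15/2
Insert x = 27
Old length even (10). Middle pair: indices 4,5 = 7,8.
New length odd (11). New median = single middle element.
x = 27: 10 elements are < x, 0 elements are > x.
New sorted list: [-13, -11, -9, 5, 7, 8, 17, 20, 25, 26, 27]
New median = 8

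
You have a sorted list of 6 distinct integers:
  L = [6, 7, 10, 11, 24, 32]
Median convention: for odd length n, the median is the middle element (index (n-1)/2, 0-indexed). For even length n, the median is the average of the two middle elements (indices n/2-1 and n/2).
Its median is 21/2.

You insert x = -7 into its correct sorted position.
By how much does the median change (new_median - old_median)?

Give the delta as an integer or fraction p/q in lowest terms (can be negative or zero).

Answer: -1/2

Derivation:
Old median = 21/2
After inserting x = -7: new sorted = [-7, 6, 7, 10, 11, 24, 32]
New median = 10
Delta = 10 - 21/2 = -1/2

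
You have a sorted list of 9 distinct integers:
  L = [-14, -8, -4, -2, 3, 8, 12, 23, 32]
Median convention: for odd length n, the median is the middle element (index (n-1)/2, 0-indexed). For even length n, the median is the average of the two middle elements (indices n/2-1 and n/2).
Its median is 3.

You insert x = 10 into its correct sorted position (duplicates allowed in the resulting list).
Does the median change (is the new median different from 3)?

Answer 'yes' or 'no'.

Old median = 3
Insert x = 10
New median = 11/2
Changed? yes

Answer: yes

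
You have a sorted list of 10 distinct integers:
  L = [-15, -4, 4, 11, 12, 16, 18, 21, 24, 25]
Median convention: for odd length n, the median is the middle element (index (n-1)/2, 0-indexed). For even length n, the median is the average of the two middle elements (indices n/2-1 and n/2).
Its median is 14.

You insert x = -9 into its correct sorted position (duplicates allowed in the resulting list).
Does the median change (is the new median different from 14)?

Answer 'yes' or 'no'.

Answer: yes

Derivation:
Old median = 14
Insert x = -9
New median = 12
Changed? yes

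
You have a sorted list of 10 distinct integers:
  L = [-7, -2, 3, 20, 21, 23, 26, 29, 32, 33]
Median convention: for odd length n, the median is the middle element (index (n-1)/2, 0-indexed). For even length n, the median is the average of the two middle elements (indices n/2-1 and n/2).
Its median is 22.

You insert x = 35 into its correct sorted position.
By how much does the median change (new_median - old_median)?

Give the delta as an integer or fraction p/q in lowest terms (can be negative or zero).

Old median = 22
After inserting x = 35: new sorted = [-7, -2, 3, 20, 21, 23, 26, 29, 32, 33, 35]
New median = 23
Delta = 23 - 22 = 1

Answer: 1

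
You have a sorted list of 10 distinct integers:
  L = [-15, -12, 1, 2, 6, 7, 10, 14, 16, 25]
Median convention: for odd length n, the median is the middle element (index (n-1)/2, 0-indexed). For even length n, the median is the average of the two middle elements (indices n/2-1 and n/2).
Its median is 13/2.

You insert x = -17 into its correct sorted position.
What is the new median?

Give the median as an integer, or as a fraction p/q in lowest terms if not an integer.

Answer: 6

Derivation:
Old list (sorted, length 10): [-15, -12, 1, 2, 6, 7, 10, 14, 16, 25]
Old median = 13/2
Insert x = -17
Old length even (10). Middle pair: indices 4,5 = 6,7.
New length odd (11). New median = single middle element.
x = -17: 0 elements are < x, 10 elements are > x.
New sorted list: [-17, -15, -12, 1, 2, 6, 7, 10, 14, 16, 25]
New median = 6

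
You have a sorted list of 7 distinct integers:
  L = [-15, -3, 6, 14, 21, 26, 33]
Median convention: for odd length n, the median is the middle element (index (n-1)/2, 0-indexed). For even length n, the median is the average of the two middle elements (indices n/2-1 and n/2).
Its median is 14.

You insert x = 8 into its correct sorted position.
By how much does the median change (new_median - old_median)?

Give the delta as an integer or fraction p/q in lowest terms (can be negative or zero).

Old median = 14
After inserting x = 8: new sorted = [-15, -3, 6, 8, 14, 21, 26, 33]
New median = 11
Delta = 11 - 14 = -3

Answer: -3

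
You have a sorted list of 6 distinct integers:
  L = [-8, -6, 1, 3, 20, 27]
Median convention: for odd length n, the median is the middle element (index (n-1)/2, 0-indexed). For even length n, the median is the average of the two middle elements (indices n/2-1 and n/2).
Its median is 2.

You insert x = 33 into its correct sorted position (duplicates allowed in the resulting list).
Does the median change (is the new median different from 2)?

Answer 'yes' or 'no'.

Answer: yes

Derivation:
Old median = 2
Insert x = 33
New median = 3
Changed? yes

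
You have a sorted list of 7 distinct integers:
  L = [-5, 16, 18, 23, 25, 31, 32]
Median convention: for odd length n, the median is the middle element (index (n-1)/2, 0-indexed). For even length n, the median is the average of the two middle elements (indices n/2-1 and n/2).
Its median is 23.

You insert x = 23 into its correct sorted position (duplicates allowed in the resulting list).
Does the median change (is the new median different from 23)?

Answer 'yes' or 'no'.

Old median = 23
Insert x = 23
New median = 23
Changed? no

Answer: no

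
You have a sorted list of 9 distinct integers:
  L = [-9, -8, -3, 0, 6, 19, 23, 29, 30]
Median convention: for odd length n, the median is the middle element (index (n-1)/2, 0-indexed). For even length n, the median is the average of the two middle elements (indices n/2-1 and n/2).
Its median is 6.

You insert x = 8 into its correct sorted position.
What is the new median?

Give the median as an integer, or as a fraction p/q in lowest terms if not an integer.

Old list (sorted, length 9): [-9, -8, -3, 0, 6, 19, 23, 29, 30]
Old median = 6
Insert x = 8
Old length odd (9). Middle was index 4 = 6.
New length even (10). New median = avg of two middle elements.
x = 8: 5 elements are < x, 4 elements are > x.
New sorted list: [-9, -8, -3, 0, 6, 8, 19, 23, 29, 30]
New median = 7

Answer: 7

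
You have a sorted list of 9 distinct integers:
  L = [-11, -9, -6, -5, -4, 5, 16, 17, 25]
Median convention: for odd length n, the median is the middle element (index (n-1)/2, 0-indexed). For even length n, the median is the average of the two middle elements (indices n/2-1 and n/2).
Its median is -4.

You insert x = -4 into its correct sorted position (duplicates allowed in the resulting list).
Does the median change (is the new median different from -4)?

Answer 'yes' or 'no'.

Old median = -4
Insert x = -4
New median = -4
Changed? no

Answer: no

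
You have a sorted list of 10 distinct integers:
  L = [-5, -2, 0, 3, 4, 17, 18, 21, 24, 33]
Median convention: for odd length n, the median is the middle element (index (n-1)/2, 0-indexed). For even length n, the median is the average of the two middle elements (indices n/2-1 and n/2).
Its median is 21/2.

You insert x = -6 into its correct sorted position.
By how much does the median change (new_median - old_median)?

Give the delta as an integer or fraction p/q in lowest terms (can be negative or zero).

Answer: -13/2

Derivation:
Old median = 21/2
After inserting x = -6: new sorted = [-6, -5, -2, 0, 3, 4, 17, 18, 21, 24, 33]
New median = 4
Delta = 4 - 21/2 = -13/2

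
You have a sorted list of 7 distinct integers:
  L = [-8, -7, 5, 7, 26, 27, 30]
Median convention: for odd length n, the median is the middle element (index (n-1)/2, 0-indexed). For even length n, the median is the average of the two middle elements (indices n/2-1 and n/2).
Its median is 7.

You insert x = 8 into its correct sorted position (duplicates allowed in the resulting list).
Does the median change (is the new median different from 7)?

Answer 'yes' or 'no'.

Answer: yes

Derivation:
Old median = 7
Insert x = 8
New median = 15/2
Changed? yes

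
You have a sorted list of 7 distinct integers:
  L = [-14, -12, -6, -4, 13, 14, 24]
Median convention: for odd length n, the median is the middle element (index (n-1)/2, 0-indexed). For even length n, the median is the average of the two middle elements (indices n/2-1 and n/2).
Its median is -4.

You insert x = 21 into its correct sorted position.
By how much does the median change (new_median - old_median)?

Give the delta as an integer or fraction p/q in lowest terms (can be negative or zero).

Answer: 17/2

Derivation:
Old median = -4
After inserting x = 21: new sorted = [-14, -12, -6, -4, 13, 14, 21, 24]
New median = 9/2
Delta = 9/2 - -4 = 17/2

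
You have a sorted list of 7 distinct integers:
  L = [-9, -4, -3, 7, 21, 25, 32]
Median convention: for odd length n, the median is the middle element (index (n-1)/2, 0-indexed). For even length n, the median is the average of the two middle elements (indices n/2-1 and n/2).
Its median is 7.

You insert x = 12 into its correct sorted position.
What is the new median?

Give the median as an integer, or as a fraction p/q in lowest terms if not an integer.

Old list (sorted, length 7): [-9, -4, -3, 7, 21, 25, 32]
Old median = 7
Insert x = 12
Old length odd (7). Middle was index 3 = 7.
New length even (8). New median = avg of two middle elements.
x = 12: 4 elements are < x, 3 elements are > x.
New sorted list: [-9, -4, -3, 7, 12, 21, 25, 32]
New median = 19/2

Answer: 19/2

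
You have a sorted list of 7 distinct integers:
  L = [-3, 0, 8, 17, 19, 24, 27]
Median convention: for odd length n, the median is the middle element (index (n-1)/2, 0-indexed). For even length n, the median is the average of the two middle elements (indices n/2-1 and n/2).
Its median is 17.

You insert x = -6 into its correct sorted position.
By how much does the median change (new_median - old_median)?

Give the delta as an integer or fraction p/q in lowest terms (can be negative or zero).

Old median = 17
After inserting x = -6: new sorted = [-6, -3, 0, 8, 17, 19, 24, 27]
New median = 25/2
Delta = 25/2 - 17 = -9/2

Answer: -9/2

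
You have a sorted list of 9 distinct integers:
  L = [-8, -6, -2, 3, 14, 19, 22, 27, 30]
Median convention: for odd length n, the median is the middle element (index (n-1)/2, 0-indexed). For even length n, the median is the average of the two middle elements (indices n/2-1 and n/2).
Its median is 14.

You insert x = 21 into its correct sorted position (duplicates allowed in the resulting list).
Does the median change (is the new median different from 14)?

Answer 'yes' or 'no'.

Old median = 14
Insert x = 21
New median = 33/2
Changed? yes

Answer: yes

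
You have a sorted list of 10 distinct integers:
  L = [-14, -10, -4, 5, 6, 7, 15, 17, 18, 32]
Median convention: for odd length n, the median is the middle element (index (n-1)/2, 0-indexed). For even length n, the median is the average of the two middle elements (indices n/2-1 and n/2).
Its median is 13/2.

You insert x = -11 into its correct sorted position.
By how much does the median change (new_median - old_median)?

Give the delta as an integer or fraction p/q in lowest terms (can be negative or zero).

Old median = 13/2
After inserting x = -11: new sorted = [-14, -11, -10, -4, 5, 6, 7, 15, 17, 18, 32]
New median = 6
Delta = 6 - 13/2 = -1/2

Answer: -1/2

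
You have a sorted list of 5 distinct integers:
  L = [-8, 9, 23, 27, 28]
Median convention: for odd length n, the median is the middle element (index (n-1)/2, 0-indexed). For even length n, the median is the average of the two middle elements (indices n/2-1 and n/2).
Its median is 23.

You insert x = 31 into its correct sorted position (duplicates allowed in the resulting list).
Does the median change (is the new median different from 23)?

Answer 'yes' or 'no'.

Old median = 23
Insert x = 31
New median = 25
Changed? yes

Answer: yes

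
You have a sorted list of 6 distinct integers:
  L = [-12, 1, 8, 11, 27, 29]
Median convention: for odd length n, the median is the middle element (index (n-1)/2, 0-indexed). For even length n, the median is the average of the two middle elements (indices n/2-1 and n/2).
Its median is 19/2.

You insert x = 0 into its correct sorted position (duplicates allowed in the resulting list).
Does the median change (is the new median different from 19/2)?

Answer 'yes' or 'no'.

Answer: yes

Derivation:
Old median = 19/2
Insert x = 0
New median = 8
Changed? yes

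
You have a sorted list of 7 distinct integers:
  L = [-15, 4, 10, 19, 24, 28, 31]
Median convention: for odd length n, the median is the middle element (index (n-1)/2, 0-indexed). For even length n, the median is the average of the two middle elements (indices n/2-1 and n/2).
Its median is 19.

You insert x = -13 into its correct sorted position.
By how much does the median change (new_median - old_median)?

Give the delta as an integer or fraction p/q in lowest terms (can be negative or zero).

Answer: -9/2

Derivation:
Old median = 19
After inserting x = -13: new sorted = [-15, -13, 4, 10, 19, 24, 28, 31]
New median = 29/2
Delta = 29/2 - 19 = -9/2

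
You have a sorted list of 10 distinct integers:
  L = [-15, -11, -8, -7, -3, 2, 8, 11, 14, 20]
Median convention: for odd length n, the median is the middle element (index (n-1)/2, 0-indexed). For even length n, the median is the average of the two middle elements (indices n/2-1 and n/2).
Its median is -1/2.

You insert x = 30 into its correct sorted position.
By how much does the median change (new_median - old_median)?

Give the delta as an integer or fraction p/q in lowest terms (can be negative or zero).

Answer: 5/2

Derivation:
Old median = -1/2
After inserting x = 30: new sorted = [-15, -11, -8, -7, -3, 2, 8, 11, 14, 20, 30]
New median = 2
Delta = 2 - -1/2 = 5/2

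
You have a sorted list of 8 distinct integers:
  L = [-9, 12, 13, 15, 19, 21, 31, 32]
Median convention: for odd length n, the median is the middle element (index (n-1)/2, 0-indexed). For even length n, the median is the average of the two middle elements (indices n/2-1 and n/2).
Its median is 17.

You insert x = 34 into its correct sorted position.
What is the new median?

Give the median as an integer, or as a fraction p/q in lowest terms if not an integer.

Answer: 19

Derivation:
Old list (sorted, length 8): [-9, 12, 13, 15, 19, 21, 31, 32]
Old median = 17
Insert x = 34
Old length even (8). Middle pair: indices 3,4 = 15,19.
New length odd (9). New median = single middle element.
x = 34: 8 elements are < x, 0 elements are > x.
New sorted list: [-9, 12, 13, 15, 19, 21, 31, 32, 34]
New median = 19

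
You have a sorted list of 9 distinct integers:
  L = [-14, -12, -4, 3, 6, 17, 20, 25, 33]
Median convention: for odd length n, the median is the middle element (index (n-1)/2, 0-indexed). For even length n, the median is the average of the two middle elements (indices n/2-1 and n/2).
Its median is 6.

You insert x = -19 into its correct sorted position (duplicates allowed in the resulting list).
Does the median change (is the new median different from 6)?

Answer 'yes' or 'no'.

Answer: yes

Derivation:
Old median = 6
Insert x = -19
New median = 9/2
Changed? yes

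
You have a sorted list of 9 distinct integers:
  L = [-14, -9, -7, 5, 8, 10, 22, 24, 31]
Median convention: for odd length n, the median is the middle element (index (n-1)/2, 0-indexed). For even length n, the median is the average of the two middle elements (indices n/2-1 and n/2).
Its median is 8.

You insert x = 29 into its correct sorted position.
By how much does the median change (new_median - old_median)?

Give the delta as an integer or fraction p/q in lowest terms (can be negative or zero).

Old median = 8
After inserting x = 29: new sorted = [-14, -9, -7, 5, 8, 10, 22, 24, 29, 31]
New median = 9
Delta = 9 - 8 = 1

Answer: 1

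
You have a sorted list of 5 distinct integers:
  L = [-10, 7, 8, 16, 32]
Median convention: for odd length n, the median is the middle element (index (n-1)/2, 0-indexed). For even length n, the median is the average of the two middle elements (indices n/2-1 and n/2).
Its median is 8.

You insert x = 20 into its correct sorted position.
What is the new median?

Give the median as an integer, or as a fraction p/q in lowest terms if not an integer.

Answer: 12

Derivation:
Old list (sorted, length 5): [-10, 7, 8, 16, 32]
Old median = 8
Insert x = 20
Old length odd (5). Middle was index 2 = 8.
New length even (6). New median = avg of two middle elements.
x = 20: 4 elements are < x, 1 elements are > x.
New sorted list: [-10, 7, 8, 16, 20, 32]
New median = 12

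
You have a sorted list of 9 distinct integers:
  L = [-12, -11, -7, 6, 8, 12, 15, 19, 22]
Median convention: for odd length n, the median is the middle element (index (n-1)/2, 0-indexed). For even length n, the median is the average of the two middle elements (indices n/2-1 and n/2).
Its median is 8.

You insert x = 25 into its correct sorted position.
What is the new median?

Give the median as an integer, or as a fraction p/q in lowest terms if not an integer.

Old list (sorted, length 9): [-12, -11, -7, 6, 8, 12, 15, 19, 22]
Old median = 8
Insert x = 25
Old length odd (9). Middle was index 4 = 8.
New length even (10). New median = avg of two middle elements.
x = 25: 9 elements are < x, 0 elements are > x.
New sorted list: [-12, -11, -7, 6, 8, 12, 15, 19, 22, 25]
New median = 10

Answer: 10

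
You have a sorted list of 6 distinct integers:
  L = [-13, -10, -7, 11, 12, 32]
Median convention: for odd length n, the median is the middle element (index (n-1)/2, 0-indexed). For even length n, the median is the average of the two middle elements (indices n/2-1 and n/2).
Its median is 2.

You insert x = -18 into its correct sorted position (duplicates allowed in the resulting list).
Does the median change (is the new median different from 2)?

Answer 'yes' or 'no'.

Old median = 2
Insert x = -18
New median = -7
Changed? yes

Answer: yes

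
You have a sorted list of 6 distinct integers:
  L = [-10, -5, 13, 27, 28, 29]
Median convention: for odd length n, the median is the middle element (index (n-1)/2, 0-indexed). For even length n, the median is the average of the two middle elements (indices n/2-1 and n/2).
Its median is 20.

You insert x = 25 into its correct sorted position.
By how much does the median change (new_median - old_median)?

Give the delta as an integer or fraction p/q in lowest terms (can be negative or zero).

Old median = 20
After inserting x = 25: new sorted = [-10, -5, 13, 25, 27, 28, 29]
New median = 25
Delta = 25 - 20 = 5

Answer: 5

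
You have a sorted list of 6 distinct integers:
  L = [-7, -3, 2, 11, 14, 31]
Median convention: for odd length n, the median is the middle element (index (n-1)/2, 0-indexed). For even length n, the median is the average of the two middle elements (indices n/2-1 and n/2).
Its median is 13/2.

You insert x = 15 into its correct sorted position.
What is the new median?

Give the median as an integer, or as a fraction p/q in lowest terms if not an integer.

Answer: 11

Derivation:
Old list (sorted, length 6): [-7, -3, 2, 11, 14, 31]
Old median = 13/2
Insert x = 15
Old length even (6). Middle pair: indices 2,3 = 2,11.
New length odd (7). New median = single middle element.
x = 15: 5 elements are < x, 1 elements are > x.
New sorted list: [-7, -3, 2, 11, 14, 15, 31]
New median = 11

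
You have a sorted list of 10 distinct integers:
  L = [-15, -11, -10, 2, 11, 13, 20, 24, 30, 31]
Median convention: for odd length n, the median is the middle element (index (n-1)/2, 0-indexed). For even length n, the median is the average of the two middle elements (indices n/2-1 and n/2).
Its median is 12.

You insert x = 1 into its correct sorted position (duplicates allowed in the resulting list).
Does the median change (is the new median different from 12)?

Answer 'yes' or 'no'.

Answer: yes

Derivation:
Old median = 12
Insert x = 1
New median = 11
Changed? yes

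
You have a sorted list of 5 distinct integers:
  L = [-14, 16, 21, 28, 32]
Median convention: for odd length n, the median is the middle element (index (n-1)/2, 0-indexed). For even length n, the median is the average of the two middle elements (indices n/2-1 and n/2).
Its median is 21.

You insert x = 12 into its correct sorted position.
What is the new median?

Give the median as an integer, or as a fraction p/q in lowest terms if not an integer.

Old list (sorted, length 5): [-14, 16, 21, 28, 32]
Old median = 21
Insert x = 12
Old length odd (5). Middle was index 2 = 21.
New length even (6). New median = avg of two middle elements.
x = 12: 1 elements are < x, 4 elements are > x.
New sorted list: [-14, 12, 16, 21, 28, 32]
New median = 37/2

Answer: 37/2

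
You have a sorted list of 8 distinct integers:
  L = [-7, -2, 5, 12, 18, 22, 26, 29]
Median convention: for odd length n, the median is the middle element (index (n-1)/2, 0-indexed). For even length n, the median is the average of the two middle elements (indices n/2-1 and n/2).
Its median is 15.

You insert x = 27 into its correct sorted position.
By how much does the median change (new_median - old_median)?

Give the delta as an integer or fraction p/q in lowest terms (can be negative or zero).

Answer: 3

Derivation:
Old median = 15
After inserting x = 27: new sorted = [-7, -2, 5, 12, 18, 22, 26, 27, 29]
New median = 18
Delta = 18 - 15 = 3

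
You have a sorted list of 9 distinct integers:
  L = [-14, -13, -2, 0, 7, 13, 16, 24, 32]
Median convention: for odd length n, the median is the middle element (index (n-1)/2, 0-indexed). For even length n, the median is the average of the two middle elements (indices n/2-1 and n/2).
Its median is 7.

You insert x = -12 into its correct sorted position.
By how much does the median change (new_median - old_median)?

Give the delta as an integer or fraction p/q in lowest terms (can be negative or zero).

Old median = 7
After inserting x = -12: new sorted = [-14, -13, -12, -2, 0, 7, 13, 16, 24, 32]
New median = 7/2
Delta = 7/2 - 7 = -7/2

Answer: -7/2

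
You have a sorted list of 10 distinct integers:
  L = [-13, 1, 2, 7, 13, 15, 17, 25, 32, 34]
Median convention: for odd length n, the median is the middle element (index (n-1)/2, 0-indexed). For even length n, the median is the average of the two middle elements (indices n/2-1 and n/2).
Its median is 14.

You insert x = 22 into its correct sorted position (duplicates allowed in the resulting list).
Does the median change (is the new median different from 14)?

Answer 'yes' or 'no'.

Old median = 14
Insert x = 22
New median = 15
Changed? yes

Answer: yes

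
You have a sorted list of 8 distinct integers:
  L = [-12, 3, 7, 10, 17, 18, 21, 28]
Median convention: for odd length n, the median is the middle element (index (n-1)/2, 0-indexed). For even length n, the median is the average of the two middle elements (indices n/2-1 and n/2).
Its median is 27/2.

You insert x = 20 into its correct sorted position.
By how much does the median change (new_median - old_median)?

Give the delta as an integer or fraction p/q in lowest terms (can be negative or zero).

Old median = 27/2
After inserting x = 20: new sorted = [-12, 3, 7, 10, 17, 18, 20, 21, 28]
New median = 17
Delta = 17 - 27/2 = 7/2

Answer: 7/2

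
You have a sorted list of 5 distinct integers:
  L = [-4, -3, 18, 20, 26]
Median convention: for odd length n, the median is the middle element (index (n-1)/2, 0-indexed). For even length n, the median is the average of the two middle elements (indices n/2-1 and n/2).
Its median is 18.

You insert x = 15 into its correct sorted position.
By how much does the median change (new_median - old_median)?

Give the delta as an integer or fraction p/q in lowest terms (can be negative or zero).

Old median = 18
After inserting x = 15: new sorted = [-4, -3, 15, 18, 20, 26]
New median = 33/2
Delta = 33/2 - 18 = -3/2

Answer: -3/2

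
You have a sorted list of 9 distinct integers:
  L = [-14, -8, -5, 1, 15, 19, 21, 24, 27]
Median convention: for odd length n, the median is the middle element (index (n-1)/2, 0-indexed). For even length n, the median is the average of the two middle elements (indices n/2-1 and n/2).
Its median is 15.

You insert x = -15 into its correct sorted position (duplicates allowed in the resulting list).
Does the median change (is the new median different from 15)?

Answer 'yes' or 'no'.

Answer: yes

Derivation:
Old median = 15
Insert x = -15
New median = 8
Changed? yes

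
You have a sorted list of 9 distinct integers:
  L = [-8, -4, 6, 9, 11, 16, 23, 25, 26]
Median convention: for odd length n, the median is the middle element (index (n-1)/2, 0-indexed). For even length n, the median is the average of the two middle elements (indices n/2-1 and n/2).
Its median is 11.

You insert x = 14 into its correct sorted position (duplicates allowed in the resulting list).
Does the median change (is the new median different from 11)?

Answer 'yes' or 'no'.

Answer: yes

Derivation:
Old median = 11
Insert x = 14
New median = 25/2
Changed? yes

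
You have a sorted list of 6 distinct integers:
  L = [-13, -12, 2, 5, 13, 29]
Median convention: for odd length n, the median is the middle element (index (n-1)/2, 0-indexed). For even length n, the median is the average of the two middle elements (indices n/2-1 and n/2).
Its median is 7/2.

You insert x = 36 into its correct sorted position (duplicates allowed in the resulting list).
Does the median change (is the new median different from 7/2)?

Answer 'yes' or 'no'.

Old median = 7/2
Insert x = 36
New median = 5
Changed? yes

Answer: yes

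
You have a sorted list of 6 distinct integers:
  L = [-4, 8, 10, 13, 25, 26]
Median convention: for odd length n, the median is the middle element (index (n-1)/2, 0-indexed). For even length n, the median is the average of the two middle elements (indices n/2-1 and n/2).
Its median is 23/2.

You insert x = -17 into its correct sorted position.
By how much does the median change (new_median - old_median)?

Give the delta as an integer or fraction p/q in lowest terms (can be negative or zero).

Old median = 23/2
After inserting x = -17: new sorted = [-17, -4, 8, 10, 13, 25, 26]
New median = 10
Delta = 10 - 23/2 = -3/2

Answer: -3/2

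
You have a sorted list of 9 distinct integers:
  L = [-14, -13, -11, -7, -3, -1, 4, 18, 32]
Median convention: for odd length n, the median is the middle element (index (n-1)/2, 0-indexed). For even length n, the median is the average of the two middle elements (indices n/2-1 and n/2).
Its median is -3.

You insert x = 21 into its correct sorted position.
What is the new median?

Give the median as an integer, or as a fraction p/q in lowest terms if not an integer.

Answer: -2

Derivation:
Old list (sorted, length 9): [-14, -13, -11, -7, -3, -1, 4, 18, 32]
Old median = -3
Insert x = 21
Old length odd (9). Middle was index 4 = -3.
New length even (10). New median = avg of two middle elements.
x = 21: 8 elements are < x, 1 elements are > x.
New sorted list: [-14, -13, -11, -7, -3, -1, 4, 18, 21, 32]
New median = -2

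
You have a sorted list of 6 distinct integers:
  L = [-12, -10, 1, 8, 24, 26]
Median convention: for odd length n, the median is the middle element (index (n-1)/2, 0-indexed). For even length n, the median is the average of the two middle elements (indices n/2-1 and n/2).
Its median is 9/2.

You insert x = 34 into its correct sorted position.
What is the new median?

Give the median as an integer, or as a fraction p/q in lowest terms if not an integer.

Old list (sorted, length 6): [-12, -10, 1, 8, 24, 26]
Old median = 9/2
Insert x = 34
Old length even (6). Middle pair: indices 2,3 = 1,8.
New length odd (7). New median = single middle element.
x = 34: 6 elements are < x, 0 elements are > x.
New sorted list: [-12, -10, 1, 8, 24, 26, 34]
New median = 8

Answer: 8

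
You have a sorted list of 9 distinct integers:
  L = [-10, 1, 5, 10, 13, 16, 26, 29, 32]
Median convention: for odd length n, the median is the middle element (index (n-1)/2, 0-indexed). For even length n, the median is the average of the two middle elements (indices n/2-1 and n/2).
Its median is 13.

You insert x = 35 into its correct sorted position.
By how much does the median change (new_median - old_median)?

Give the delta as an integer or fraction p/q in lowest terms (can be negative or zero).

Answer: 3/2

Derivation:
Old median = 13
After inserting x = 35: new sorted = [-10, 1, 5, 10, 13, 16, 26, 29, 32, 35]
New median = 29/2
Delta = 29/2 - 13 = 3/2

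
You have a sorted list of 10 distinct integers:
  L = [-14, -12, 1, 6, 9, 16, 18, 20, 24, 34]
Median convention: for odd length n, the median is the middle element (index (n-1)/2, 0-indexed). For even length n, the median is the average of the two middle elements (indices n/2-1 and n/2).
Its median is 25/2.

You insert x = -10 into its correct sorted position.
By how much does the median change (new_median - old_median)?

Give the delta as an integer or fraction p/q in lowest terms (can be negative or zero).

Answer: -7/2

Derivation:
Old median = 25/2
After inserting x = -10: new sorted = [-14, -12, -10, 1, 6, 9, 16, 18, 20, 24, 34]
New median = 9
Delta = 9 - 25/2 = -7/2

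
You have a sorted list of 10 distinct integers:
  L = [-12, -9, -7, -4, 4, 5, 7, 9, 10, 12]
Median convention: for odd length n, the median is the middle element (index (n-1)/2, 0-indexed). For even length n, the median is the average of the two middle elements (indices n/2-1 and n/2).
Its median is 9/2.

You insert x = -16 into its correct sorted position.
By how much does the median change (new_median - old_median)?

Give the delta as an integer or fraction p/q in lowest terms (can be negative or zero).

Old median = 9/2
After inserting x = -16: new sorted = [-16, -12, -9, -7, -4, 4, 5, 7, 9, 10, 12]
New median = 4
Delta = 4 - 9/2 = -1/2

Answer: -1/2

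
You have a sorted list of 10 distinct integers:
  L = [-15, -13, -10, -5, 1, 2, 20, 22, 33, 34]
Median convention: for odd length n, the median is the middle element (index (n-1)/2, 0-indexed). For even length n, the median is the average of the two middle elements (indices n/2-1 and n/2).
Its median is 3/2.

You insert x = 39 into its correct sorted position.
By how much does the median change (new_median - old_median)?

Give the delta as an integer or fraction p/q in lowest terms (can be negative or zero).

Answer: 1/2

Derivation:
Old median = 3/2
After inserting x = 39: new sorted = [-15, -13, -10, -5, 1, 2, 20, 22, 33, 34, 39]
New median = 2
Delta = 2 - 3/2 = 1/2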